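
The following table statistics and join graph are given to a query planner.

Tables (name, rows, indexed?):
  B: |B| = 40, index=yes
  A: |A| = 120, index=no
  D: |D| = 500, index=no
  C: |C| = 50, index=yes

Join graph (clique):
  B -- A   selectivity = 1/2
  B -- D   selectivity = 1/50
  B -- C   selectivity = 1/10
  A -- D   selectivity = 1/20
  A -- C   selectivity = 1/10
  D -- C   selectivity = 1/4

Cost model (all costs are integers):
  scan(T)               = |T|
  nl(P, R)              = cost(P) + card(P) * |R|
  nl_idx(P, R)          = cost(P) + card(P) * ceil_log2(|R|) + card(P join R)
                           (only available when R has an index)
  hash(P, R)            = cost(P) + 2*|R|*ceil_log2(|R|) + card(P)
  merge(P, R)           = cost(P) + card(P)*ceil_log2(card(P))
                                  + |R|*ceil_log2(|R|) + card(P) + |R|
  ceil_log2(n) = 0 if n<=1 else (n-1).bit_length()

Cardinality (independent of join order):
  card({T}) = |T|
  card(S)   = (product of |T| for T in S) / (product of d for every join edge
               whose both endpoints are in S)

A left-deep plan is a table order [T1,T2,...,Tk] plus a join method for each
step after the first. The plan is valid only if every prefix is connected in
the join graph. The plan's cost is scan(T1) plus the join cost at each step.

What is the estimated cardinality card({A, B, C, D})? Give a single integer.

Tables in S: A(120), B(40), C(50), D(500)
Edges inside S: B-A(d=2), B-D(d=50), B-C(d=10), A-D(d=20), A-C(d=10), D-C(d=4)
numerator = 120 * 40 * 50 * 500 = 120000000
denominator = 2 * 50 * 10 * 20 * 10 * 4 = 800000
card(S) = 120000000 / 800000 = 150

150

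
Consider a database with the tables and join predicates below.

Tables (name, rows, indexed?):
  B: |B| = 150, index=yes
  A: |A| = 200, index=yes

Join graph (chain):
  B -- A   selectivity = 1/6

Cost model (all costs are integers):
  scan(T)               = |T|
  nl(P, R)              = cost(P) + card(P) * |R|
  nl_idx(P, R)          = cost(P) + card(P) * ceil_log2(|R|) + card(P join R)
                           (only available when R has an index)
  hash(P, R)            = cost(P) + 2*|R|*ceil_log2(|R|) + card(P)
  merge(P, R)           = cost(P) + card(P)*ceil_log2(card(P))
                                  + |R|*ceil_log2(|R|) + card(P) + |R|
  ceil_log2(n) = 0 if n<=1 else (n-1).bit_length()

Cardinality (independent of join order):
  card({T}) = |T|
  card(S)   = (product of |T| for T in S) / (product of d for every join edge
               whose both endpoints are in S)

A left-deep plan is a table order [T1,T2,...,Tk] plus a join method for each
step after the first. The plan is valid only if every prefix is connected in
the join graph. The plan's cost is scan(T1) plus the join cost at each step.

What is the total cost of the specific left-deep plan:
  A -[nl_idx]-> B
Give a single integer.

step 1: scan A: cost=200, card=200
step 2: join B via nl_idx
    card(P join B) = 200*150/(6) = 5000
    cost = 200 + 200*8 + 5000 = 6800

6800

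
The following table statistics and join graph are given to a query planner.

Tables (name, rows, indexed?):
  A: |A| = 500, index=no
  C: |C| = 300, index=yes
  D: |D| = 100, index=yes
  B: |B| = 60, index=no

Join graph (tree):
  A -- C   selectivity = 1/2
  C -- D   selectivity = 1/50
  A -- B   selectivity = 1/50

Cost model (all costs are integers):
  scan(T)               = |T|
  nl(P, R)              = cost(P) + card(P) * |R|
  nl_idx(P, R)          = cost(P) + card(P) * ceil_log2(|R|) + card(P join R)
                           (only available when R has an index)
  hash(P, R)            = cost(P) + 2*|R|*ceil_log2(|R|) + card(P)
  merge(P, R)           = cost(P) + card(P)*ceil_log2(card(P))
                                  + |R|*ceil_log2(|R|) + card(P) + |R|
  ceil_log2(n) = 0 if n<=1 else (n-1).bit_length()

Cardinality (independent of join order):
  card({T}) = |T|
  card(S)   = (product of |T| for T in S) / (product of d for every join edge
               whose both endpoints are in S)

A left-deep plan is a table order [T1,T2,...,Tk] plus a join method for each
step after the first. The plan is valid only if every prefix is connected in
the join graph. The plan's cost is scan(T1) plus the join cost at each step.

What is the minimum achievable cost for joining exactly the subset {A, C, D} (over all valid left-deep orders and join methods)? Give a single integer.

Selinger DP over subsets of {A,C,D}:
  {A}: scan cost=500, card=500
  {C}: scan cost=300, card=300
  {D}: scan cost=100, card=100
  {AC}: card=75000; try (C,hash)→6400, (A,merge)→8300, (C,merge)→8500, (A,hash)→9600, (C,nl_idx)→80000, (A,nl)→150300 …(+1); best=6400 via (C,hash)
  {CD}: card=600; try (C,nl_idx)→1600, (D,hash)→2000, (D,nl_idx)→3000, (C,merge)→3900, (D,merge)→4100, (C,hash)→5600 …(+2); best=1600 via (C,nl_idx)
  {ACD}: card=150000; try (A,hash)→11200, (A,merge)→13200, (D,hash)→82800, (A,nl)→301600, (D,nl_idx)→681400, (D,merge)→1357200 …(+1); best=11200 via (A,hash)

11200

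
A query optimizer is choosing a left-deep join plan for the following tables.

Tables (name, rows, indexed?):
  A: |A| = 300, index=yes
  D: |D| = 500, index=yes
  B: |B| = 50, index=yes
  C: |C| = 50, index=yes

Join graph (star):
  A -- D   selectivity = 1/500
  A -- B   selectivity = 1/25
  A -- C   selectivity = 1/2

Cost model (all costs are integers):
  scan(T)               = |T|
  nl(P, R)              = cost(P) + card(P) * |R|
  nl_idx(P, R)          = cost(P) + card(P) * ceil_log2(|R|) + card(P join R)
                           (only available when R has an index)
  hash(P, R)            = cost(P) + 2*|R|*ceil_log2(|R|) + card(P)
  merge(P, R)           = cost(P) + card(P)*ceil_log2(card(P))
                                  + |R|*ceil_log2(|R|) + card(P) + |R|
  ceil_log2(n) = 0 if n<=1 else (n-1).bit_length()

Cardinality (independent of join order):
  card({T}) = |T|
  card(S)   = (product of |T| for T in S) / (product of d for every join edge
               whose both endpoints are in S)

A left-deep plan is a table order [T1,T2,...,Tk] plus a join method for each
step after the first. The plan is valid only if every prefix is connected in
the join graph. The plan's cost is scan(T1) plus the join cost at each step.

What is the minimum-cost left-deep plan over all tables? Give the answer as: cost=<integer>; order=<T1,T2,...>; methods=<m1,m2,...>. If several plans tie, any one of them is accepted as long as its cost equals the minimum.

cost=5400; order=A,D,B,C; methods=nl_idx,hash,hash

Selinger DP (subsets sized 1..n):
  {A}: scan cost=300, card=300
  {D}: scan cost=500, card=500
  {B}: scan cost=50, card=50
  {C}: scan cost=50, card=50
  {AD}: card=300; try (D,nl_idx)→3300, (A,nl_idx)→5300, (A,hash)→6400, (D,merge)→8300, (A,merge)→8500, (D,hash)→9600 …(+2); best=3300 via (D,nl_idx)
  {AB}: card=600; try (A,nl_idx)→1100, (B,hash)→1200, (B,nl_idx)→2700, (A,merge)→3400, (B,merge)→3650, (A,hash)→5500 …(+2); best=1100 via (A,nl_idx)
  {AC}: card=7500; try (C,hash)→1200, (A,merge)→3400, (C,merge)→3650, (A,hash)→5500, (A,nl_idx)→8000, (C,nl_idx)→9600 …(+2); best=1200 via (C,hash)
  {ABD}: card=600; try (B,hash)→4200, (B,nl_idx)→5700, (B,merge)→6650, (D,nl_idx)→7100, (D,hash)→10700, (D,merge)→12700 …(+2); best=4200 via (B,hash)
  {ACD}: card=7500; try (C,hash)→4200, (C,merge)→6650, (C,nl_idx)→12600, (D,hash)→17700, (C,nl)→18300, (D,nl_idx)→76200 …(+2); best=4200 via (C,hash)
  {ABC}: card=15000; try (C,hash)→2300, (C,merge)→8050, (B,hash)→9300, (C,nl_idx)→19700, (C,nl)→31100, (B,nl_idx)→61200 …(+2); best=2300 via (C,hash)
  {ABCD}: card=15000; try (C,hash)→5400, (C,merge)→11150, (B,hash)→12300, (C,nl_idx)→22800, (D,hash)→26300, (C,nl)→34200 …(+6); best=5400 via (C,hash)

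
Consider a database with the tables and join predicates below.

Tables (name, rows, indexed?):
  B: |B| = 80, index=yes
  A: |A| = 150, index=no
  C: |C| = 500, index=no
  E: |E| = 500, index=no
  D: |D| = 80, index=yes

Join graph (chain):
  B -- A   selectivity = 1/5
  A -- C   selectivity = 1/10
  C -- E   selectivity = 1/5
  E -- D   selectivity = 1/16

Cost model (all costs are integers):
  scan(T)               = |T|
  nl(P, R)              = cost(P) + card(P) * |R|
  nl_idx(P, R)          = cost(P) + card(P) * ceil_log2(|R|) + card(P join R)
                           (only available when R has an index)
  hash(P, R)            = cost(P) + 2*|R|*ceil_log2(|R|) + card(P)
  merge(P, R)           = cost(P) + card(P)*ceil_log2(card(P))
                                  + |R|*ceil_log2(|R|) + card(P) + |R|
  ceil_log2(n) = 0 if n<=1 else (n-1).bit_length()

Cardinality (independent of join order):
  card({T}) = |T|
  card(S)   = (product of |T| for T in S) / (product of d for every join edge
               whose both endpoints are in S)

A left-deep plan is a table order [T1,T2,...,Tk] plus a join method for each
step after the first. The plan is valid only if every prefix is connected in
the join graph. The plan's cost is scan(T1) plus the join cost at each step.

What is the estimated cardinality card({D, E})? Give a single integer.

Tables in S: D(80), E(500)
Edges inside S: E-D(d=16)
numerator = 80 * 500 = 40000
denominator = 16 = 16
card(S) = 40000 / 16 = 2500

2500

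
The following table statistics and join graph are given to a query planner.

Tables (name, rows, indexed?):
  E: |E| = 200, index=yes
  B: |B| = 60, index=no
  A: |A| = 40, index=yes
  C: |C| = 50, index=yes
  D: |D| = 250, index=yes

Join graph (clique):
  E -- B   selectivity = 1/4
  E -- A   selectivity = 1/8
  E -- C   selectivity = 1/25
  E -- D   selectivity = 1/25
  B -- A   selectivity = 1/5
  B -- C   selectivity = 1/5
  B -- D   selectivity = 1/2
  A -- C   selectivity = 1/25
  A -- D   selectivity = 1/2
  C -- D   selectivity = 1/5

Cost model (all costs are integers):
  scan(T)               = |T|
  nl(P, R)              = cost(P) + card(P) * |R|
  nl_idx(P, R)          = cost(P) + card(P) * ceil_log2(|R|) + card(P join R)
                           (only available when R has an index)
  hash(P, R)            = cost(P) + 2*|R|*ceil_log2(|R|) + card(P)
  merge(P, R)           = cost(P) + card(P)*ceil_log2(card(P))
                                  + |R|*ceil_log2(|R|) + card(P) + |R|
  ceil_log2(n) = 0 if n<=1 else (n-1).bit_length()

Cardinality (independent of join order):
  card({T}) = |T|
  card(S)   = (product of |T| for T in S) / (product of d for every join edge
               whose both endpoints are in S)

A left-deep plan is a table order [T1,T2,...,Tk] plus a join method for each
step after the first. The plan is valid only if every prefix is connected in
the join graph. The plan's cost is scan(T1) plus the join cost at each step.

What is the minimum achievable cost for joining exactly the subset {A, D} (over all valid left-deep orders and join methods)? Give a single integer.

Selinger DP over subsets of {A,D}:
  {A}: scan cost=40, card=40
  {D}: scan cost=250, card=250
  {AD}: card=5000; try (A,hash)→980, (D,merge)→2570, (A,merge)→2780, (D,hash)→4080, (D,nl_idx)→5360, (A,nl_idx)→6750 …(+2); best=980 via (A,hash)

980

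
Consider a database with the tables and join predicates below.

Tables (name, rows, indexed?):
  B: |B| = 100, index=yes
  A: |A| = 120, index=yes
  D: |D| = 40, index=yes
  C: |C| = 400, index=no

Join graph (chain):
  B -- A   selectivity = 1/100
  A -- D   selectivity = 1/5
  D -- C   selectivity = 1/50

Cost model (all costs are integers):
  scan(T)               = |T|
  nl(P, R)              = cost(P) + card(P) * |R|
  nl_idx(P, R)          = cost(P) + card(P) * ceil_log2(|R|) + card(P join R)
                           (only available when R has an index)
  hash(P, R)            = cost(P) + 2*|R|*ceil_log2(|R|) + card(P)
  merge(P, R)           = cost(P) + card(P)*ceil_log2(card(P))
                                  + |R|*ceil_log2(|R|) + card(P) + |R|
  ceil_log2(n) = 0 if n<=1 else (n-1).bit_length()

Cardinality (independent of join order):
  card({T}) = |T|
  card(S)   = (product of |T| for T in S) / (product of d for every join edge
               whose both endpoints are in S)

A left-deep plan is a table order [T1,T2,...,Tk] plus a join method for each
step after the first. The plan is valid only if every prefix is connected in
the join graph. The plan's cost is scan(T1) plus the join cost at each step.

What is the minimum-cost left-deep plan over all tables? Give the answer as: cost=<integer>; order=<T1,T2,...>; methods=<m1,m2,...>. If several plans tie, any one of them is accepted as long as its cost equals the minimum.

cost=9680; order=B,A,D,C; methods=nl_idx,hash,hash

Selinger DP (subsets sized 1..n):
  {B}: scan cost=100, card=100
  {A}: scan cost=120, card=120
  {D}: scan cost=40, card=40
  {C}: scan cost=400, card=400
  {AB}: card=120; try (A,nl_idx)→920, (B,nl_idx)→1080, (B,hash)→1640, (A,merge)→1860, (B,merge)→1880, (A,hash)→1880 …(+2); best=920 via (A,nl_idx)
  {AD}: card=960; try (D,hash)→720, (A,merge)→1280, (A,nl_idx)→1280, (D,merge)→1360, (A,hash)→1760, (D,nl_idx)→1800 …(+2); best=720 via (D,hash)
  {CD}: card=320; try (D,hash)→1280, (D,nl_idx)→3120, (C,merge)→4320, (D,merge)→4680, (C,hash)→7280, (C,nl)→16040 …(+1); best=1280 via (D,hash)
  {ABD}: card=960; try (D,hash)→1520, (D,merge)→2160, (D,nl_idx)→2600, (B,hash)→3080, (D,nl)→5720, (B,nl_idx)→8400 …(+2); best=1520 via (D,hash)
  {ACD}: card=7680; try (A,hash)→3280, (A,merge)→5440, (C,hash)→8880, (A,nl_idx)→11200, (C,merge)→15280, (A,nl)→39680 …(+1); best=3280 via (A,hash)
  {ABCD}: card=7680; try (C,hash)→9680, (B,hash)→12360, (C,merge)→16080, (B,nl_idx)→64720, (B,merge)→111600, (C,nl)→385520 …(+1); best=9680 via (C,hash)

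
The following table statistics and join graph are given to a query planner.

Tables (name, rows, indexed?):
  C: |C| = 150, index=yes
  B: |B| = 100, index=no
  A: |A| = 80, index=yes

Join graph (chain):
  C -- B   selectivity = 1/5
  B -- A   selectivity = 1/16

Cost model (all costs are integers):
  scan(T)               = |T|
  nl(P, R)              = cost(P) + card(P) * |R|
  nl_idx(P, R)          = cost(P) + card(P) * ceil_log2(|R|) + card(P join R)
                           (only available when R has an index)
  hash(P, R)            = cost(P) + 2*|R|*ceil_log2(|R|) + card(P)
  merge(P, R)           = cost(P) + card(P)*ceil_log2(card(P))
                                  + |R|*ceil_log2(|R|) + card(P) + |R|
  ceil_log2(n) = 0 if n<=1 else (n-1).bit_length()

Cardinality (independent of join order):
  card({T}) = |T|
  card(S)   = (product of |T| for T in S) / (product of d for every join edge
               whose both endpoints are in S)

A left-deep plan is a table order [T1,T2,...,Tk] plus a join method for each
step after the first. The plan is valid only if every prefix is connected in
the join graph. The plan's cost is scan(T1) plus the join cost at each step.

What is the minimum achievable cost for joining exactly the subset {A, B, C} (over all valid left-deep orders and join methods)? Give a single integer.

Selinger DP over subsets of {A,B,C}:
  {C}: scan cost=150, card=150
  {B}: scan cost=100, card=100
  {A}: scan cost=80, card=80
  {BC}: card=3000; try (B,hash)→1700, (C,merge)→2250, (B,merge)→2300, (C,hash)→2600, (C,nl_idx)→3900, (C,nl)→15100 …(+1); best=1700 via (B,hash)
  {AB}: card=500; try (A,nl_idx)→1300, (A,hash)→1320, (B,merge)→1520, (A,merge)→1540, (B,hash)→1560, (B,nl)→8080 …(+1); best=1300 via (A,nl_idx)
  {ABC}: card=15000; try (C,hash)→4200, (A,hash)→5820, (C,merge)→7650, (C,nl_idx)→20300, (A,nl_idx)→37700, (A,merge)→41340 …(+2); best=4200 via (C,hash)

4200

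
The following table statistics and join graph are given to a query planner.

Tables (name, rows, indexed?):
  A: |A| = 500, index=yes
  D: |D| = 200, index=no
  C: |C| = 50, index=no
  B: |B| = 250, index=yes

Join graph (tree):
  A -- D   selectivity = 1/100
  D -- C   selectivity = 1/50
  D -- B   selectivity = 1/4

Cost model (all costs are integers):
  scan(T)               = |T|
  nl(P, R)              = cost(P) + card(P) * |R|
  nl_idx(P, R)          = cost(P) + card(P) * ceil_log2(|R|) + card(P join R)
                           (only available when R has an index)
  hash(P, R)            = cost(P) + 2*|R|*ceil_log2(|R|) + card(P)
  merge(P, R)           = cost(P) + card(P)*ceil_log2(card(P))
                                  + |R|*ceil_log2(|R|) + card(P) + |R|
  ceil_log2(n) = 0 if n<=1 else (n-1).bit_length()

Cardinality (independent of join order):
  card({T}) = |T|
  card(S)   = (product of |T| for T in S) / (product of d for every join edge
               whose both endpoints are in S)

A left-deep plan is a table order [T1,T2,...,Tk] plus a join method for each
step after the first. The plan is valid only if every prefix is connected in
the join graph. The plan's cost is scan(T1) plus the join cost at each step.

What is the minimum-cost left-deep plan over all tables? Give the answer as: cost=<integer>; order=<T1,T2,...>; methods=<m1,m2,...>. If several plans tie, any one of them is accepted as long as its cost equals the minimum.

Selinger DP (subsets sized 1..n):
  {A}: scan cost=500, card=500
  {D}: scan cost=200, card=200
  {C}: scan cost=50, card=50
  {B}: scan cost=250, card=250
  {AD}: card=1000; try (A,nl_idx)→3000, (D,hash)→4200, (A,merge)→7000, (D,merge)→7300, (A,hash)→9400, (A,nl)→100200 …(+1); best=3000 via (A,nl_idx)
  {CD}: card=200; try (C,hash)→1000, (D,merge)→2200, (C,merge)→2350, (D,hash)→3300, (D,nl)→10050, (C,nl)→10200; best=1000 via (C,hash)
  {BD}: card=12500; try (D,hash)→3700, (B,merge)→4250, (D,merge)→4300, (B,hash)→4400, (B,nl_idx)→14300, (B,nl)→50200 …(+1); best=3700 via (D,hash)
  {ACD}: card=1000; try (A,nl_idx)→3800, (C,hash)→4600, (A,merge)→7800, (A,hash)→10200, (C,merge)→14350, (C,nl)→53000 …(+1); best=3800 via (A,nl_idx)
  {ABD}: card=62500; try (B,hash)→8000, (B,merge)→16250, (A,hash)→25200, (B,nl_idx)→73500, (A,nl_idx)→178700, (A,merge)→196200 …(+2); best=8000 via (B,hash)
  {BCD}: card=12500; try (B,merge)→5050, (B,hash)→5200, (B,nl_idx)→15100, (C,hash)→16800, (B,nl)→51000, (C,merge)→191550 …(+1); best=5050 via (B,merge)
  {ABCD}: card=62500; try (B,hash)→8800, (B,merge)→17050, (A,hash)→26550, (C,hash)→71100, (B,nl_idx)→74300, (A,nl_idx)→180050 …(+5); best=8800 via (B,hash)

cost=8800; order=D,C,A,B; methods=hash,nl_idx,hash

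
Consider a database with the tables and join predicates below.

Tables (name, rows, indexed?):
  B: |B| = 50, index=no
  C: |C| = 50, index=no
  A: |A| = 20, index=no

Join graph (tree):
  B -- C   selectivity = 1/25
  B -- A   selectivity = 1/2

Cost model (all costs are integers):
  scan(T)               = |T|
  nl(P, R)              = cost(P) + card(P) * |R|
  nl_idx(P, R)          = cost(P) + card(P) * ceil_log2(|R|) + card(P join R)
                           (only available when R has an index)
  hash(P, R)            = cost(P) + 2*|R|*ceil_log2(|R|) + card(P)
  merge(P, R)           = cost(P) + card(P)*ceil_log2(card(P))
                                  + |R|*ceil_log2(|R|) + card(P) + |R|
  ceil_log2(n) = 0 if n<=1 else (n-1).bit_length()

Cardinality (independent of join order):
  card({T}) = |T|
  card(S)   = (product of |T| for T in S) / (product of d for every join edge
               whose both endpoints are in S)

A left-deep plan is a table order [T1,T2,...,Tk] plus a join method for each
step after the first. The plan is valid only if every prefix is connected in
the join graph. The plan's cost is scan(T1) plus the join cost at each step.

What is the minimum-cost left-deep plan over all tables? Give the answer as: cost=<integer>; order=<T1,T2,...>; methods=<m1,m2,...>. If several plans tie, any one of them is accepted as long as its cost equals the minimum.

cost=1000; order=B,C,A; methods=hash,hash

Selinger DP (subsets sized 1..n):
  {B}: scan cost=50, card=50
  {C}: scan cost=50, card=50
  {A}: scan cost=20, card=20
  {BC}: card=100; try (C,hash)→700, (B,hash)→700, (C,merge)→750, (B,merge)→750, (C,nl)→2550, (B,nl)→2550; best=700 via (C,hash)
  {AB}: card=500; try (A,hash)→300, (B,merge)→490, (A,merge)→520, (B,hash)→640, (B,nl)→1020, (A,nl)→1050; best=300 via (A,hash)
  {ABC}: card=1000; try (A,hash)→1000, (C,hash)→1400, (A,merge)→1620, (A,nl)→2700, (C,merge)→5650, (C,nl)→25300; best=1000 via (A,hash)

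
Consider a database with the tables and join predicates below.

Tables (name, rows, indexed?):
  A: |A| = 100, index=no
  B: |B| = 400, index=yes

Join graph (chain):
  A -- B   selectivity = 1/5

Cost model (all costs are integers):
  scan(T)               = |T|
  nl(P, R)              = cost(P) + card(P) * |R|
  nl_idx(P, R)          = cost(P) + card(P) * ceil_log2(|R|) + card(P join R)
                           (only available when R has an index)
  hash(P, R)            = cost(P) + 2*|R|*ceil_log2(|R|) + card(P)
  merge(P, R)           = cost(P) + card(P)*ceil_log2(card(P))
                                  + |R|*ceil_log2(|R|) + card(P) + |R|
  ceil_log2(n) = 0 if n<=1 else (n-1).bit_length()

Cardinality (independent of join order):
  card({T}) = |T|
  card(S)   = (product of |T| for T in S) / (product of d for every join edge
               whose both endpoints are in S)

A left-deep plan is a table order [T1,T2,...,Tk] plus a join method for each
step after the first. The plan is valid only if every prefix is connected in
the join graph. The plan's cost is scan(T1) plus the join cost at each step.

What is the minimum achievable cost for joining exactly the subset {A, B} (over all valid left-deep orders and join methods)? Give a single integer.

2200

Selinger DP over subsets of {A,B}:
  {A}: scan cost=100, card=100
  {B}: scan cost=400, card=400
  {AB}: card=8000; try (A,hash)→2200, (B,merge)→4900, (A,merge)→5200, (B,hash)→7400, (B,nl_idx)→9000, (B,nl)→40100 …(+1); best=2200 via (A,hash)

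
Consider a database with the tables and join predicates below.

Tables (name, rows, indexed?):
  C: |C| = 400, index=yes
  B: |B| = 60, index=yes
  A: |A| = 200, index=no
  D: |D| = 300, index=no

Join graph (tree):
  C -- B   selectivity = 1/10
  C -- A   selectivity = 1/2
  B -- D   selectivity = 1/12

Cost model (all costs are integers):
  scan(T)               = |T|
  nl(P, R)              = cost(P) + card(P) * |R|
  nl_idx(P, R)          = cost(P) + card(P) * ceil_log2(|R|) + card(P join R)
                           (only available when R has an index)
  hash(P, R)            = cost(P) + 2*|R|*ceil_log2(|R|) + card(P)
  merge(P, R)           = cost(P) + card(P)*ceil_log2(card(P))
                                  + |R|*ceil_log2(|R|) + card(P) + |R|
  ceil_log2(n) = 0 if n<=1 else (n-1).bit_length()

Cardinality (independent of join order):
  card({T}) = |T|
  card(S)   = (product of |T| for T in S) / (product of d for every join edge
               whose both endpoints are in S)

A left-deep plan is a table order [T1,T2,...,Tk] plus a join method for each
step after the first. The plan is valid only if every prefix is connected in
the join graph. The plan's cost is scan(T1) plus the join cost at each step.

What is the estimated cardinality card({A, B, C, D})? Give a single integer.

6000000

Tables in S: A(200), B(60), C(400), D(300)
Edges inside S: C-B(d=10), C-A(d=2), B-D(d=12)
numerator = 200 * 60 * 400 * 300 = 1440000000
denominator = 10 * 2 * 12 = 240
card(S) = 1440000000 / 240 = 6000000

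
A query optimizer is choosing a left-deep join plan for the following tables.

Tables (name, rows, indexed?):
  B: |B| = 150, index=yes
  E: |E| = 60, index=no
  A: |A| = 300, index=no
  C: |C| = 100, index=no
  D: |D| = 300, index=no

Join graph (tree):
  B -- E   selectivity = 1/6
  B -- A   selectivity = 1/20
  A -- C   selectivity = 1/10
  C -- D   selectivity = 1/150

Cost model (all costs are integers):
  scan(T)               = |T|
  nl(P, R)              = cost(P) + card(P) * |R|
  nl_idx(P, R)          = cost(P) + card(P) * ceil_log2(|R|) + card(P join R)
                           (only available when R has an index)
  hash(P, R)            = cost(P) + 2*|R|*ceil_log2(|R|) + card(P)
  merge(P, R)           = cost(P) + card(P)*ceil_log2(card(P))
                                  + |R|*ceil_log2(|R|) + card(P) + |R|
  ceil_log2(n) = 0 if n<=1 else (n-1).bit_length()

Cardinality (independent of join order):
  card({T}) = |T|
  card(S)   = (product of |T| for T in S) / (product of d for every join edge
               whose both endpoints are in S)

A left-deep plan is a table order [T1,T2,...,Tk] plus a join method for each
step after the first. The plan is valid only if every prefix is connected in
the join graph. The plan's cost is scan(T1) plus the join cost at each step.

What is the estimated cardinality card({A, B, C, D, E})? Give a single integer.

450000

Tables in S: A(300), B(150), C(100), D(300), E(60)
Edges inside S: B-E(d=6), B-A(d=20), A-C(d=10), C-D(d=150)
numerator = 300 * 150 * 100 * 300 * 60 = 81000000000
denominator = 6 * 20 * 10 * 150 = 180000
card(S) = 81000000000 / 180000 = 450000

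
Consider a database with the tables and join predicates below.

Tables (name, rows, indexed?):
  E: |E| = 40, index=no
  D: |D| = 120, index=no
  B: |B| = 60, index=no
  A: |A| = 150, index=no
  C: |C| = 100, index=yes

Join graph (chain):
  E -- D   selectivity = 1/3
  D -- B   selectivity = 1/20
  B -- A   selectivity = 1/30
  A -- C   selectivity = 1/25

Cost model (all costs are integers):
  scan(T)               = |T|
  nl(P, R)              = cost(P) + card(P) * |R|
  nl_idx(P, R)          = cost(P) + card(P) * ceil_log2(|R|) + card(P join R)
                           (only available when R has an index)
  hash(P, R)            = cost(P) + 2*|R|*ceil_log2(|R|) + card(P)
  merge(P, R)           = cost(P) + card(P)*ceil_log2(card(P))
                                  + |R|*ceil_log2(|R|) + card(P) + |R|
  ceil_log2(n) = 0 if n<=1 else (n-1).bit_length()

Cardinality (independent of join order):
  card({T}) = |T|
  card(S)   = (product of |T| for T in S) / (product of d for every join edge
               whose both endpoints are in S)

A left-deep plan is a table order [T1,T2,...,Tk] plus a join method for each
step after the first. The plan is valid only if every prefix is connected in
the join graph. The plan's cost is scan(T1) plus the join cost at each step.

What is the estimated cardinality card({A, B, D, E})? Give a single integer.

24000

Tables in S: A(150), B(60), D(120), E(40)
Edges inside S: E-D(d=3), D-B(d=20), B-A(d=30)
numerator = 150 * 60 * 120 * 40 = 43200000
denominator = 3 * 20 * 30 = 1800
card(S) = 43200000 / 1800 = 24000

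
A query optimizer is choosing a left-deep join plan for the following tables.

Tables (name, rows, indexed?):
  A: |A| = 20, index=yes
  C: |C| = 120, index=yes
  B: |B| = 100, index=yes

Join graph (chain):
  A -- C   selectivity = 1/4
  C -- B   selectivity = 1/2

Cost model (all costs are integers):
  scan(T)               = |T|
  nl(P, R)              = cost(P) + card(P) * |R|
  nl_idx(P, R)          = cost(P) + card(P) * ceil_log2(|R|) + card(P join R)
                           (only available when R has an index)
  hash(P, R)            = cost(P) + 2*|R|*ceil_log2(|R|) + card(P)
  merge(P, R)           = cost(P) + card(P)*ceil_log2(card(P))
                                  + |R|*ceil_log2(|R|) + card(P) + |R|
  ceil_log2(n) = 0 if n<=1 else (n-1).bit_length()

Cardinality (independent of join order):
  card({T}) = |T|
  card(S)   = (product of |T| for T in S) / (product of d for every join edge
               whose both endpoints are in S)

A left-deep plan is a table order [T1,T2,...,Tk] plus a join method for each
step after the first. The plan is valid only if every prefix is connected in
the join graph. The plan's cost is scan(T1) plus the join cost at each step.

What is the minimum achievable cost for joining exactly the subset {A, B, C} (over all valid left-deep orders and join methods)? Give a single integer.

Selinger DP over subsets of {A,B,C}:
  {A}: scan cost=20, card=20
  {C}: scan cost=120, card=120
  {B}: scan cost=100, card=100
  {AC}: card=600; try (A,hash)→440, (C,nl_idx)→760, (C,merge)→1100, (A,merge)→1200, (A,nl_idx)→1320, (C,hash)→1720 …(+2); best=440 via (A,hash)
  {BC}: card=6000; try (B,hash)→1640, (C,merge)→1860, (C,hash)→1880, (B,merge)→1880, (C,nl_idx)→6800, (B,nl_idx)→6960 …(+2); best=1640 via (B,hash)
  {ABC}: card=30000; try (B,hash)→2440, (B,merge)→7840, (A,hash)→7840, (B,nl_idx)→34640, (B,nl)→60440, (A,nl_idx)→61640 …(+2); best=2440 via (B,hash)

2440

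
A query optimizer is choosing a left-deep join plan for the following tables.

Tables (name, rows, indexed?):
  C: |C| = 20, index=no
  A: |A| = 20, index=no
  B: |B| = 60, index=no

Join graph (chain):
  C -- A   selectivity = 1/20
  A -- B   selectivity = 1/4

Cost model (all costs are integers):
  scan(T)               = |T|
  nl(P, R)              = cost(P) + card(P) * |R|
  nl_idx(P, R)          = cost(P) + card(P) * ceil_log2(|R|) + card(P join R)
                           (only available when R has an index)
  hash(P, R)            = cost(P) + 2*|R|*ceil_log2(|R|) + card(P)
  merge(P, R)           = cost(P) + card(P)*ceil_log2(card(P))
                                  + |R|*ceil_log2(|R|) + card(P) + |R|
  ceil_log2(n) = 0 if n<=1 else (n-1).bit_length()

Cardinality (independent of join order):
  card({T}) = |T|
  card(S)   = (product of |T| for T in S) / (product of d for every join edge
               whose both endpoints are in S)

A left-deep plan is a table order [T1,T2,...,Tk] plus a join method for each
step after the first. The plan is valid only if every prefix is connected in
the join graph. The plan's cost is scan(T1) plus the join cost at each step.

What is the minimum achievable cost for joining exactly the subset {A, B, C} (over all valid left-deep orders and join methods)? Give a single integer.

Selinger DP over subsets of {A,B,C}:
  {C}: scan cost=20, card=20
  {A}: scan cost=20, card=20
  {B}: scan cost=60, card=60
  {AC}: card=20; try (C,hash)→240, (A,hash)→240, (C,merge)→260, (A,merge)→260, (C,nl)→420, (A,nl)→420; best=240 via (C,hash)
  {AB}: card=300; try (A,hash)→320, (B,merge)→560, (A,merge)→600, (B,hash)→760, (B,nl)→1220, (A,nl)→1260; best=320 via (A,hash)
  {ABC}: card=300; try (B,merge)→780, (C,hash)→820, (B,hash)→980, (B,nl)→1440, (C,merge)→3440, (C,nl)→6320; best=780 via (B,merge)

780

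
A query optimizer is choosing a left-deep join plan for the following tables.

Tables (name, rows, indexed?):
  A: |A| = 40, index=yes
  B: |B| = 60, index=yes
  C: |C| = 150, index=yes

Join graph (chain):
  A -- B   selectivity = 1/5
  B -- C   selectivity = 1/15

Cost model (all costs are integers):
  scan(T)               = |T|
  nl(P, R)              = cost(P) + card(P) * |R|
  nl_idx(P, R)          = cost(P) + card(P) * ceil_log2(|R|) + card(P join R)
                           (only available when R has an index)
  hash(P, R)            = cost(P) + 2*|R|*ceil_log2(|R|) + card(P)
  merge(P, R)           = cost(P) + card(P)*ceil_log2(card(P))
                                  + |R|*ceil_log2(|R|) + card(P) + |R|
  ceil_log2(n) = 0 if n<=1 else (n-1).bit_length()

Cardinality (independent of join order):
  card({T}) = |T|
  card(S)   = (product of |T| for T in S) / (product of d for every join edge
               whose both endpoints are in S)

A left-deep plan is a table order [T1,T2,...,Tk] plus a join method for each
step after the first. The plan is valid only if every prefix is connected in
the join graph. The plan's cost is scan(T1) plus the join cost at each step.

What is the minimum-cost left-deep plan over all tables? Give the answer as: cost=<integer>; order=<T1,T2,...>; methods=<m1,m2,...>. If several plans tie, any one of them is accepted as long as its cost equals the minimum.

Selinger DP (subsets sized 1..n):
  {A}: scan cost=40, card=40
  {B}: scan cost=60, card=60
  {C}: scan cost=150, card=150
  {AB}: card=480; try (A,hash)→600, (B,merge)→740, (B,nl_idx)→760, (A,merge)→760, (B,hash)→800, (A,nl_idx)→900 …(+2); best=600 via (A,hash)
  {BC}: card=600; try (B,hash)→1020, (C,nl_idx)→1140, (B,nl_idx)→1650, (C,merge)→1830, (B,merge)→1920, (C,hash)→2520 …(+2); best=1020 via (B,hash)
  {ABC}: card=4800; try (A,hash)→2100, (C,hash)→3480, (C,merge)→6750, (A,merge)→7900, (C,nl_idx)→9240, (A,nl_idx)→9420 …(+2); best=2100 via (A,hash)

cost=2100; order=C,B,A; methods=hash,hash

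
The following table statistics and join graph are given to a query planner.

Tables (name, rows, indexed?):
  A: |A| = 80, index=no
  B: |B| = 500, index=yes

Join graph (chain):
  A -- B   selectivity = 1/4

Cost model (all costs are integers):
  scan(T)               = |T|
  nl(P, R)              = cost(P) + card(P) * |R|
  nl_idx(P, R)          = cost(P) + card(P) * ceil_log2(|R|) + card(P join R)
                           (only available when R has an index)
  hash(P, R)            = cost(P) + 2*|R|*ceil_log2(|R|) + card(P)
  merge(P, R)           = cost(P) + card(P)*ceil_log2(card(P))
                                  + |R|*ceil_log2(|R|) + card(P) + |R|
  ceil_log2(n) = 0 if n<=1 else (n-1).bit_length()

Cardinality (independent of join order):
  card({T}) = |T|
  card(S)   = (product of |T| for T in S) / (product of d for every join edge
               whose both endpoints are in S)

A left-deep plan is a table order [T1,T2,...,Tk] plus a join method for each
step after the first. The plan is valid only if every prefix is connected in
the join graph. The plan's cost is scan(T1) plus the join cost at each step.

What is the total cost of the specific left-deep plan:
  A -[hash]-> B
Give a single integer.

9160

step 1: scan A: cost=80, card=80
step 2: join B via hash
    card(P join B) = 80*500/(4) = 10000
    cost = 80 + 2*500*9 + 80 = 9160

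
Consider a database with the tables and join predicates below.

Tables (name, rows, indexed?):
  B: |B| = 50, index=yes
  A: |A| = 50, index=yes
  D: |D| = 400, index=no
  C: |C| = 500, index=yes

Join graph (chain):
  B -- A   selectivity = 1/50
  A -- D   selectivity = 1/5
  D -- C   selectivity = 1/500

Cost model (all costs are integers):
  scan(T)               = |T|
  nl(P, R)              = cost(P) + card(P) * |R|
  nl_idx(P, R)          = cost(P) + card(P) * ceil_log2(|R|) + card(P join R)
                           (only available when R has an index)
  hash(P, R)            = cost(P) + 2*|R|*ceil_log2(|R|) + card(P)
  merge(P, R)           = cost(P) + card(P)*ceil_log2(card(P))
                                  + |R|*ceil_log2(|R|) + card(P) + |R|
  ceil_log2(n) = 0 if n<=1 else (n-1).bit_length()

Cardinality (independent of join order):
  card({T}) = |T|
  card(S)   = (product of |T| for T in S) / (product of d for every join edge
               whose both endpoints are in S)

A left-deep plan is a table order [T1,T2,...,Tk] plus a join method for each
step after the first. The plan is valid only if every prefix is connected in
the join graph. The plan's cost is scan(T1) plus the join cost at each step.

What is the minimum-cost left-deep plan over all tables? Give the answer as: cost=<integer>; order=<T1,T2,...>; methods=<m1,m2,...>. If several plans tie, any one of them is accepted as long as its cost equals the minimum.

cost=10000; order=D,C,A,B; methods=nl_idx,hash,hash

Selinger DP (subsets sized 1..n):
  {B}: scan cost=50, card=50
  {A}: scan cost=50, card=50
  {D}: scan cost=400, card=400
  {C}: scan cost=500, card=500
  {AB}: card=50; try (B,nl_idx)→400, (A,nl_idx)→400, (B,hash)→700, (A,hash)→700, (B,merge)→750, (A,merge)→750 …(+2); best=400 via (B,nl_idx)
  {AD}: card=4000; try (A,hash)→1400, (D,merge)→4400, (A,merge)→4750, (A,nl_idx)→6800, (D,hash)→7300, (D,nl)→20050 …(+1); best=1400 via (A,hash)
  {CD}: card=400; try (C,nl_idx)→4400, (D,hash)→8200, (C,merge)→9400, (D,merge)→9500, (C,hash)→9800, (C,nl)→200400 …(+1); best=4400 via (C,nl_idx)
  {ABD}: card=4000; try (D,merge)→4750, (B,hash)→6000, (D,hash)→7650, (D,nl)→20400, (B,nl_idx)→29400, (B,merge)→53750 …(+1); best=4750 via (D,merge)
  {ACD}: card=4000; try (A,hash)→5400, (A,merge)→8750, (A,nl_idx)→10800, (C,hash)→14400, (A,nl)→24400, (C,nl_idx)→41400 …(+2); best=5400 via (A,hash)
  {ABCD}: card=4000; try (B,hash)→10000, (C,hash)→17750, (B,nl_idx)→33400, (C,nl_idx)→44750, (B,merge)→57750, (C,merge)→61750 …(+2); best=10000 via (B,hash)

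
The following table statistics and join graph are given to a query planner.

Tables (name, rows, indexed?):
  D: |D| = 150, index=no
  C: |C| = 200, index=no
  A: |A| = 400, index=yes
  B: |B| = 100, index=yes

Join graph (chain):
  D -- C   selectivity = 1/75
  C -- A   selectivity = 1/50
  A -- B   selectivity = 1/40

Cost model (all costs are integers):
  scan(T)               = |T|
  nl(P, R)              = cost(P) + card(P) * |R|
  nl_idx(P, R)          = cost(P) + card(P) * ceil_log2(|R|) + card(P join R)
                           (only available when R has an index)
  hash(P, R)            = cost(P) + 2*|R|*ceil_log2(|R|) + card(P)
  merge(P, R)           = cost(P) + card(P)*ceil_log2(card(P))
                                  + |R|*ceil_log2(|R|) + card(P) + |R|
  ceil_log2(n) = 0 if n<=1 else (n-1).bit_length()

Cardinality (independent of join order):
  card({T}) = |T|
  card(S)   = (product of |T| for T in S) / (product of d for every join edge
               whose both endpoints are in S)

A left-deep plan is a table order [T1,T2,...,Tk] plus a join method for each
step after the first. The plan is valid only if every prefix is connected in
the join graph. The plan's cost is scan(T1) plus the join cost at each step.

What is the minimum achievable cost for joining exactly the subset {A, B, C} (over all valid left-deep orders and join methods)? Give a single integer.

6200

Selinger DP over subsets of {A,B,C}:
  {C}: scan cost=200, card=200
  {A}: scan cost=400, card=400
  {B}: scan cost=100, card=100
  {AC}: card=1600; try (A,nl_idx)→3600, (C,hash)→4000, (A,merge)→6000, (C,merge)→6200, (A,hash)→7600, (A,nl)→80200 …(+1); best=3600 via (A,nl_idx)
  {AB}: card=1000; try (A,nl_idx)→2000, (B,hash)→2200, (B,nl_idx)→4200, (A,merge)→4900, (B,merge)→5200, (A,hash)→7400 …(+2); best=2000 via (A,nl_idx)
  {ABC}: card=4000; try (C,hash)→6200, (B,hash)→6600, (C,merge)→14800, (B,nl_idx)→18800, (B,merge)→23600, (B,nl)→163600 …(+1); best=6200 via (C,hash)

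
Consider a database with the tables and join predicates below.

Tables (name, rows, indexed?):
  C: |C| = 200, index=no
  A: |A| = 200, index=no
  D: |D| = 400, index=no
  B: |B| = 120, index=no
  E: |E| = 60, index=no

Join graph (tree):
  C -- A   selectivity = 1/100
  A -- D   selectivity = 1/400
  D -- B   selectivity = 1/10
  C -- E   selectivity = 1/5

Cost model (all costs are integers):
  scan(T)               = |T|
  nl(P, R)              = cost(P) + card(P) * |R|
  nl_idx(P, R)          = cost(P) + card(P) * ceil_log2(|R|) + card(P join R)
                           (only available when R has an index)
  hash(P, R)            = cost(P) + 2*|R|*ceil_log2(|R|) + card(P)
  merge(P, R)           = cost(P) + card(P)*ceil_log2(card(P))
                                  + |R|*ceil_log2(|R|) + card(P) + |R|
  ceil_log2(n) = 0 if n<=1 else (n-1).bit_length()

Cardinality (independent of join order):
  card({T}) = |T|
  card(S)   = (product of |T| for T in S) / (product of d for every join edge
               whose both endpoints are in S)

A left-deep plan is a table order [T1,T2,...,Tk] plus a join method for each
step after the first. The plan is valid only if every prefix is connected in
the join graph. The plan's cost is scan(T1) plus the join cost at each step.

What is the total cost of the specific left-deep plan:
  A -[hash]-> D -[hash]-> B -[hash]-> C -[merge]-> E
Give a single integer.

step 1: scan A: cost=200, card=200
step 2: join D via hash
    card(P join D) = 200*400/(400) = 200
    cost = 200 + 2*400*9 + 200 = 7600
step 3: join B via hash
    card(P join B) = 200*120/(10) = 2400
    cost = 7600 + 2*120*7 + 200 = 9480
step 4: join C via hash
    card(P join C) = 2400*200/(100) = 4800
    cost = 9480 + 2*200*8 + 2400 = 15080
step 5: join E via merge
    card(P join E) = 4800*60/(5) = 57600
    cost = 15080 + 4800*13 + 60*6 + 4800 + 60 = 82700

82700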